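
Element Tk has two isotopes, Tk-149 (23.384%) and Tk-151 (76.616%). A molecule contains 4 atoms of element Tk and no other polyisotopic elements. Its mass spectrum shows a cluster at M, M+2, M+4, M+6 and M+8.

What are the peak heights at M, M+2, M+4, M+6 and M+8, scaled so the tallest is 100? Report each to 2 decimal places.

Expanding (0.23384 + 0.76616)^4:
P(M) = 0.23384^4 = 0.002990
P(M+2) = 4 × 0.23384^3 × 0.76616^1 = 0.039186
P(M+4) = 6 × 0.23384^2 × 0.76616^2 = 0.192587
P(M+6) = 4 × 0.23384^1 × 0.76616^3 = 0.420666
P(M+8) = 0.76616^4 = 0.344570
The M+6 peak is largest (0.420666); scaling to 100 gives 0.71 : 9.32 : 45.78 : 100.00 : 81.91.

0.71 : 9.32 : 45.78 : 100.00 : 81.91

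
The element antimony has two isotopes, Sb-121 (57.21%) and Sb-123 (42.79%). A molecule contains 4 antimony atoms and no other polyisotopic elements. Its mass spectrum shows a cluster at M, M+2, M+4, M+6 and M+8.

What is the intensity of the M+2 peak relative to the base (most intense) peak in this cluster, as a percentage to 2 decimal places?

89.13%

(0.5721 + 0.4279)^4 gives M 0.1071, M+2 0.3205, M+4 0.3596, M+6 0.1793, M+8 0.0335; the largest is M+4.
P(M+4) = C(4,2) × 0.5721^2 × 0.4279^2 = 6 × 0.32729841 × 0.18309841 = 0.359567 (base)
P(M+2) = C(4,1) × 0.5721^3 × 0.4279^1 = 4 × 0.18724742 × 0.4279 = 0.320493
Relative intensity = 0.320493 / 0.359567 × 100 = 89.13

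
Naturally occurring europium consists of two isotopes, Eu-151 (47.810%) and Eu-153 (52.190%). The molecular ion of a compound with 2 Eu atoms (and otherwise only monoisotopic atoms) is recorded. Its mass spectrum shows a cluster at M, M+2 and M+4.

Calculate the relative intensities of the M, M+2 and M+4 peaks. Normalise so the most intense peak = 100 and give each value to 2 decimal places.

45.80 : 100.00 : 54.58

Each Eu atom is independently Eu-151 (p = 0.47810) or Eu-153 (q = 0.52190); the cluster is the binomial expansion (p + q)^2.
P(M) = 0.47810^2 = 0.228580
P(M+2) = 2 × 0.47810^1 × 0.52190^1 = 0.499041
P(M+4) = 0.52190^2 = 0.272380
The M+2 peak is largest (0.499041); scaling to 100 gives 45.80 : 100.00 : 54.58.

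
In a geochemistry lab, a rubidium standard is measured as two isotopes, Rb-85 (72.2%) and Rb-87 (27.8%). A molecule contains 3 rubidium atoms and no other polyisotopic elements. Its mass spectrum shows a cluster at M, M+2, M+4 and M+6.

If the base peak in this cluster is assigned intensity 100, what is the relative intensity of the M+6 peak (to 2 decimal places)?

4.94

Binomial terms of (0.722 + 0.278)^3: M 0.3764, M+2 0.4348, M+4 0.1674, M+6 0.0215 → M+2 is the base peak.
P(M+2) = C(3,1) × 0.722^2 × 0.278^1 = 3 × 0.521284 × 0.2780 = 0.434751 (base)
P(M+6) = C(3,3) × 0.722^0 × 0.278^3 = 1 × 1.0000 × 0.02148495 = 0.021485
Relative intensity = 0.021485 / 0.434751 × 100 = 4.94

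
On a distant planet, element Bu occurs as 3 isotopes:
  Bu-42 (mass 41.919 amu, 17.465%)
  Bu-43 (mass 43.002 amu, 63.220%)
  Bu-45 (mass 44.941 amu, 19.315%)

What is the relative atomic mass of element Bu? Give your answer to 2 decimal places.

Average mass = Σ (abundance × isotope mass) = 0.17465 × 41.919 + 0.63220 × 43.002 + 0.19315 × 44.941
= 7.3212 + 27.1859 + 8.6804 = 43.1875 amu

43.19 amu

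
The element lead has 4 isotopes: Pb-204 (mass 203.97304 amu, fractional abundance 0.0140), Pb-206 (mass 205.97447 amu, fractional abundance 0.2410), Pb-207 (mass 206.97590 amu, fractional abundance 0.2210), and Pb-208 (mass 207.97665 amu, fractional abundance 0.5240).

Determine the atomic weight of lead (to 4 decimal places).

The abundance-weighted mean is 0.0140 × 203.97304 + 0.2410 × 205.97447 + 0.2210 × 206.97590 + 0.5240 × 207.97665
= 2.855623 + 49.639847 + 45.741674 + 108.979765 = 207.216909 amu

207.2169 amu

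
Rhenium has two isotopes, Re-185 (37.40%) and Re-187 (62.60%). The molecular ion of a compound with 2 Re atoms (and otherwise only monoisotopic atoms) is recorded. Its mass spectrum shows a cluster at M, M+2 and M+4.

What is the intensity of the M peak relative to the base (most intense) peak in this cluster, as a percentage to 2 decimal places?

29.87%

Term probabilities: M 0.1399, M+2 0.4682, M+4 0.3919. Base peak = M+2.
P(M+2) = C(2,1) × 0.3740^1 × 0.6260^1 = 2 × 0.3740 × 0.6260 = 0.468248 (base)
P(M) = C(2,0) × 0.3740^2 × 0.6260^0 = 1 × 0.139876 × 1.0000 = 0.139876
Relative intensity = 0.139876 / 0.468248 × 100 = 29.87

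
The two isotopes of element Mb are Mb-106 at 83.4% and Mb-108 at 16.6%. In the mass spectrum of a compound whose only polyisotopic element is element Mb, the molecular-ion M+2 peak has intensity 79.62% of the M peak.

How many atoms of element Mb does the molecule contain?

The M+2/M ratio from n Mb atoms is n · q/p = n · 0.166/0.834.
n = 0.7962 × 0.834/0.166 = 4.00 ≈ 4

4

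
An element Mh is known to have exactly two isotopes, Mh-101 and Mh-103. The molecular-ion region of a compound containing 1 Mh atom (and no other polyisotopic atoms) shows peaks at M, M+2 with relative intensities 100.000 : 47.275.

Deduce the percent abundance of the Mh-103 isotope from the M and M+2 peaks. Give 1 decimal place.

Write p for the Mh-101 fraction. I(M+2)/I(M) = [C(1,1)·p^0·(1−p)] / p^1 = 1·(1−p)/p = 47.275/100.000 = 0.4728
(1−p)/p = 0.4728/1 = 0.4728  ⇒  p = 1/(1 + 0.4728) = 0.6790
Mh-101: 67.9%, Mh-103: 32.1%.

32.1%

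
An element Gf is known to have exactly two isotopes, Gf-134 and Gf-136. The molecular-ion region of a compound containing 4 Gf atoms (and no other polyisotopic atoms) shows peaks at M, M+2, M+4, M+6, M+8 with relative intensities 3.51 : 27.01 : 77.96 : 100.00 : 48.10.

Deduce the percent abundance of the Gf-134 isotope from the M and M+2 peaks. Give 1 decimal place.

Write p for the Gf-134 fraction. I(M+2)/I(M) = [C(4,1)·p^3·(1−p)] / p^4 = 4·(1−p)/p = 27.01/3.51 = 7.6952
(1−p)/p = 7.6952/4 = 1.9238  ⇒  p = 1/(1 + 1.9238) = 0.3420
Gf-134: 34.2%, Gf-136: 65.8%.

34.2%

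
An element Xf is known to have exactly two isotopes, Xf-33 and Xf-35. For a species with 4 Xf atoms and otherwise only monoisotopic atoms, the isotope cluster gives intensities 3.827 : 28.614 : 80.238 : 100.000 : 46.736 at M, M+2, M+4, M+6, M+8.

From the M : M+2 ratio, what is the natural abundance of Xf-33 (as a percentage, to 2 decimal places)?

If p is the fraction of Xf that is Xf-33, then I(M+2)/I(M) = [C(4,1)·p^3·(1−p)] / p^4 = 4·(1−p)/p = 28.614/3.827 = 7.4769
(1−p)/p = 7.4769/4 = 1.8692  ⇒  p = 1/(1 + 1.8692) = 0.3485
Xf-33: 34.85%, Xf-35: 65.15%.

34.85%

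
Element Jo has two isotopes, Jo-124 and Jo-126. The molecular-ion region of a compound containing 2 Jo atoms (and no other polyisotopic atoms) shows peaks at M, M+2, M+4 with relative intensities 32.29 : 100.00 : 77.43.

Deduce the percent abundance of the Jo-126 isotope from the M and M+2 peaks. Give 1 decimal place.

If p is the fraction of Jo that is Jo-124, then I(M+2)/I(M) = [C(2,1)·p^1·(1−p)] / p^2 = 2·(1−p)/p = 100.00/32.29 = 3.0969
(1−p)/p = 3.0969/2 = 1.5485  ⇒  p = 1/(1 + 1.5485) = 0.3924
Jo-124: 39.2%, Jo-126: 60.8%.

60.8%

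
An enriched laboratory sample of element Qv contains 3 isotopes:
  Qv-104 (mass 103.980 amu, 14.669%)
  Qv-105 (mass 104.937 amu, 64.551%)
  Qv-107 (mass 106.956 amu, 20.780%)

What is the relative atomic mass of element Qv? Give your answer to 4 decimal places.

Weight each isotope mass by its fractional abundance: 0.14669 × 103.980 + 0.64551 × 104.937 + 0.20780 × 106.956
= 15.25283 + 67.73788 + 22.22546 = 105.21617 amu

105.2162 amu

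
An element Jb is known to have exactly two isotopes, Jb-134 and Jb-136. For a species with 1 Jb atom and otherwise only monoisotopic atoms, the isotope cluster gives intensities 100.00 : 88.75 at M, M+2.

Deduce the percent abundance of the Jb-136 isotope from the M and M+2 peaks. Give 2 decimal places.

47.02%

Write p for the Jb-134 fraction. I(M+2)/I(M) = [C(1,1)·p^0·(1−p)] / p^1 = 1·(1−p)/p = 88.75/100.00 = 0.8875
(1−p)/p = 0.8875/1 = 0.8875  ⇒  p = 1/(1 + 0.8875) = 0.5298
Jb-134: 52.98%, Jb-136: 47.02%.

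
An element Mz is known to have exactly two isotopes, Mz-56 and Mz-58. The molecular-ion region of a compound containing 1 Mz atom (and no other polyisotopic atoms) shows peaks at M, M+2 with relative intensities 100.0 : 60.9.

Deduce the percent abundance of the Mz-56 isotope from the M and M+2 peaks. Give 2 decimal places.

Let p = fractional abundance of Mz-56. I(M+2)/I(M) = [C(1,1)·p^0·(1−p)] / p^1 = 1·(1−p)/p = 60.9/100.0 = 0.6090
(1−p)/p = 0.6090/1 = 0.6090  ⇒  p = 1/(1 + 0.6090) = 0.6215
Mz-56: 62.15%, Mz-58: 37.85%.

62.15%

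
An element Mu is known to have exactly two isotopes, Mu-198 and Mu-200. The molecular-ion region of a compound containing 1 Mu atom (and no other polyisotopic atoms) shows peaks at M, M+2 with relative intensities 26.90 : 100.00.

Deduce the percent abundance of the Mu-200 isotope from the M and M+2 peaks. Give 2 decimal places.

78.80%

Let p = fractional abundance of Mu-198. I(M+2)/I(M) = [C(1,1)·p^0·(1−p)] / p^1 = 1·(1−p)/p = 100.00/26.90 = 3.7175
(1−p)/p = 3.7175/1 = 3.7175  ⇒  p = 1/(1 + 3.7175) = 0.2120
Mu-198: 21.20%, Mu-200: 78.80%.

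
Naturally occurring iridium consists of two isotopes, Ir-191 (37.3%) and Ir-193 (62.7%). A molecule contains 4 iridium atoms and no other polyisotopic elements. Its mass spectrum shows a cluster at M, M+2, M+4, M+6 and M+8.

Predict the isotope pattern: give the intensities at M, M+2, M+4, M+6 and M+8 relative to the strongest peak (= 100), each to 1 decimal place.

Expanding (0.373 + 0.627)^4:
P(M) = 0.373^4 = 0.019357
P(M+2) = 4 × 0.373^3 × 0.627^1 = 0.130153
P(M+4) = 6 × 0.373^2 × 0.627^2 = 0.328174
P(M+6) = 4 × 0.373^1 × 0.627^3 = 0.367766
P(M+8) = 0.627^4 = 0.154550
The M+6 peak is largest (0.367766); scaling to 100 gives 5.3 : 35.4 : 89.2 : 100.0 : 42.0.

5.3 : 35.4 : 89.2 : 100.0 : 42.0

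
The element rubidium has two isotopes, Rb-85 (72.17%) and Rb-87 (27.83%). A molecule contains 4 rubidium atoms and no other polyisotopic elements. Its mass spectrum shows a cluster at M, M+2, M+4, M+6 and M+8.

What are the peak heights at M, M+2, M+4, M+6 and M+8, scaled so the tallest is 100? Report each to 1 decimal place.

The 4 Rb atoms are independent, so intensities follow the terms of (0.7217 + 0.2783)^4.
P(M) = 0.7217^4 = 0.271286
P(M+2) = 4 × 0.7217^3 × 0.2783^1 = 0.418450
P(M+4) = 6 × 0.7217^2 × 0.2783^2 = 0.242042
P(M+6) = 4 × 0.7217^1 × 0.2783^3 = 0.062224
P(M+8) = 0.2783^4 = 0.005999
The M+2 peak is largest (0.418450); scaling to 100 gives 64.8 : 100.0 : 57.8 : 14.9 : 1.4.

64.8 : 100.0 : 57.8 : 14.9 : 1.4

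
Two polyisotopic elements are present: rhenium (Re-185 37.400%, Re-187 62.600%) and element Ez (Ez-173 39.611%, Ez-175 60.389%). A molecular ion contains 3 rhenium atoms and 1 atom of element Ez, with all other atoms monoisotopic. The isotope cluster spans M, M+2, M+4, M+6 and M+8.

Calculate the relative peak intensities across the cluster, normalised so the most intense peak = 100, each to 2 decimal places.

Rhenium pattern (n=3): 0.05231362 : 0.26268713 : 0.43968487 : 0.24531438
Element Ez pattern (n=1): 0.39611 : 0.60389
Convolve the two distributions (both contribute in 2-u steps):
  M: 0.05231362×0.39611 = 0.020722
  M+2: 0.05231362×0.60389 + 0.26268713×0.39611 = 0.135645
  M+4: 0.26268713×0.60389 + 0.43968487×0.39611 = 0.332798
  M+6: 0.43968487×0.60389 + 0.24531438×0.39611 = 0.362693
  M+8: 0.24531438×0.60389 = 0.148143
Scale to base peak (0.362693) = 100: 5.71 : 37.40 : 91.76 : 100.00 : 40.85

5.71 : 37.40 : 91.76 : 100.00 : 40.85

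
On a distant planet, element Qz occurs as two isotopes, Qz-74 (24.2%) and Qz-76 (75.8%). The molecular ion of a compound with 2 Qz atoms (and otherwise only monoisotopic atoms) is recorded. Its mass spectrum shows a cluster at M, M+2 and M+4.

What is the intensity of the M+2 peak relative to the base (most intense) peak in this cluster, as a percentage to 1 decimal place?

Term probabilities: M 0.0586, M+2 0.3669, M+4 0.5746. Base peak = M+4.
P(M+4) = C(2,2) × 0.242^0 × 0.758^2 = 1 × 1.0000 × 0.574564 = 0.574564 (base)
P(M+2) = C(2,1) × 0.242^1 × 0.758^1 = 2 × 0.2420 × 0.7580 = 0.366872
Relative intensity = 0.366872 / 0.574564 × 100 = 63.9

63.9%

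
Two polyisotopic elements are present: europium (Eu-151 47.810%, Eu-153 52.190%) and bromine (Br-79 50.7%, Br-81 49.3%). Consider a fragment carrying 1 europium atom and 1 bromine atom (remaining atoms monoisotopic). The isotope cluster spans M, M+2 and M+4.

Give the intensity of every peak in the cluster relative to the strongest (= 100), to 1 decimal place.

48.4 : 100.0 : 51.4

Europium pattern (n=1): 0.4781 : 0.5219
Bromine pattern (n=1): 0.5070 : 0.4930
Convolve the two distributions (both contribute in 2-u steps):
  M: 0.4781×0.5070 = 0.242397
  M+2: 0.4781×0.4930 + 0.5219×0.5070 = 0.500307
  M+4: 0.5219×0.4930 = 0.257297
Scale to base peak (0.500307) = 100: 48.4 : 100.0 : 51.4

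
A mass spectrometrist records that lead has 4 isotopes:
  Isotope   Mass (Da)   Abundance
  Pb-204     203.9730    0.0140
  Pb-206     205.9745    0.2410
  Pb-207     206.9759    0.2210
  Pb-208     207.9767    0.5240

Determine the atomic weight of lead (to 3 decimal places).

The abundance-weighted mean is 0.0140 × 203.9730 + 0.2410 × 205.9745 + 0.2210 × 206.9759 + 0.5240 × 207.9767
= 2.85562 + 49.63985 + 45.74167 + 108.97979 = 207.21693 Da

207.217 Da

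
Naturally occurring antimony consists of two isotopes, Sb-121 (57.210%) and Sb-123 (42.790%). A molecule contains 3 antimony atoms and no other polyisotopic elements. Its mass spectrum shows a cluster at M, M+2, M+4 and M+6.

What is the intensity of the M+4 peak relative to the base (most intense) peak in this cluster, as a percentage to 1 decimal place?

(0.57210 + 0.42790)^3 gives M 0.1872, M+2 0.4202, M+4 0.3143, M+6 0.0783; the largest is M+2.
P(M+2) = C(3,1) × 0.57210^2 × 0.42790^1 = 3 × 0.32729841 × 0.4279 = 0.420153 (base)
P(M+4) = C(3,2) × 0.57210^1 × 0.42790^2 = 3 × 0.5721 × 0.18309841 = 0.314252
Relative intensity = 0.314252 / 0.420153 × 100 = 74.8

74.8%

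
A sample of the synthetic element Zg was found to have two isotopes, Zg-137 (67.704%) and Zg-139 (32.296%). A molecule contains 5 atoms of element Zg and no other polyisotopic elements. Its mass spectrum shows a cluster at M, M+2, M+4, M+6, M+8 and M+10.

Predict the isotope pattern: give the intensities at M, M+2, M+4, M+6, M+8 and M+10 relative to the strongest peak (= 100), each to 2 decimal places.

41.93 : 100.00 : 95.40 : 45.51 : 10.85 : 1.04

Expanding (0.67704 + 0.32296)^5:
P(M) = 0.67704^5 = 0.142256
P(M+2) = 5 × 0.67704^4 × 0.32296^1 = 0.339294
P(M+4) = 10 × 0.67704^3 × 0.32296^2 = 0.323698
P(M+6) = 10 × 0.67704^2 × 0.32296^3 = 0.154410
P(M+8) = 5 × 0.67704^1 × 0.32296^4 = 0.036828
P(M+10) = 0.32296^5 = 0.003514
The M+2 peak is largest (0.339294); scaling to 100 gives 41.93 : 100.00 : 95.40 : 45.51 : 10.85 : 1.04.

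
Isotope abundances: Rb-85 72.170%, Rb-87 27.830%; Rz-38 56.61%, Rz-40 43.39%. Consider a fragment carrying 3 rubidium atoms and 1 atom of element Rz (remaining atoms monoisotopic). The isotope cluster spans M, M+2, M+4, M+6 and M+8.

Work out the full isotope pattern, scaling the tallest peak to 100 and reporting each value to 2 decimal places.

Rubidium pattern (n=3): 0.37589809 : 0.43485841 : 0.16768892 : 0.02155458
Element Rz pattern (n=1): 0.5661 : 0.4339
Convolve the two distributions (both contribute in 2-u steps):
  M: 0.37589809×0.5661 = 0.212796
  M+2: 0.37589809×0.4339 + 0.43485841×0.5661 = 0.409276
  M+4: 0.43485841×0.4339 + 0.16768892×0.5661 = 0.283614
  M+6: 0.16768892×0.4339 + 0.02155458×0.5661 = 0.084962
  M+8: 0.02155458×0.4339 = 0.009353
Scale to base peak (0.409276) = 100: 51.99 : 100.00 : 69.30 : 20.76 : 2.29

51.99 : 100.00 : 69.30 : 20.76 : 2.29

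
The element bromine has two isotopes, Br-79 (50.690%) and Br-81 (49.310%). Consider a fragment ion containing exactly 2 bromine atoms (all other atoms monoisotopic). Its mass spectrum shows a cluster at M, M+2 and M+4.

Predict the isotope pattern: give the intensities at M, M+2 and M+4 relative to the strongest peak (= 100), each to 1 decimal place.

51.4 : 100.0 : 48.6

Expanding (0.50690 + 0.49310)^2:
P(M) = 0.50690^2 = 0.256948
P(M+2) = 2 × 0.50690^1 × 0.49310^1 = 0.499905
P(M+4) = 0.49310^2 = 0.243148
The M+2 peak is largest (0.499905); scaling to 100 gives 51.4 : 100.0 : 48.6.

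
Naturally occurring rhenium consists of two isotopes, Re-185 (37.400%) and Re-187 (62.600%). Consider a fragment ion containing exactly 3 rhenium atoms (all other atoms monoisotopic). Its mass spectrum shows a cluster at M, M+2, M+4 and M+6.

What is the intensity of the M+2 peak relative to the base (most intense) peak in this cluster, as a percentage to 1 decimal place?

Binomial terms of (0.37400 + 0.62600)^3: M 0.0523, M+2 0.2627, M+4 0.4397, M+6 0.2453 → M+4 is the base peak.
P(M+4) = C(3,2) × 0.37400^1 × 0.62600^2 = 3 × 0.3740 × 0.391876 = 0.439685 (base)
P(M+2) = C(3,1) × 0.37400^2 × 0.62600^1 = 3 × 0.139876 × 0.6260 = 0.262687
Relative intensity = 0.262687 / 0.439685 × 100 = 59.7

59.7%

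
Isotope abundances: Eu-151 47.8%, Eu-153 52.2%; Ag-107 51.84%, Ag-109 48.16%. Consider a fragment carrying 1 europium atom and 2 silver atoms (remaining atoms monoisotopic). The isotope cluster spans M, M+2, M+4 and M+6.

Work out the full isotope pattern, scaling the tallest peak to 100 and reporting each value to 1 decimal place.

33.9 : 100.0 : 98.0 : 31.9

Europium pattern (n=1): 0.4780 : 0.5220
Silver pattern (n=2): 0.26873856 : 0.49932288 : 0.23193856
Convolve the two distributions (both contribute in 2-u steps):
  M: 0.4780×0.26873856 = 0.128457
  M+2: 0.4780×0.49932288 + 0.5220×0.26873856 = 0.378958
  M+4: 0.4780×0.23193856 + 0.5220×0.49932288 = 0.371513
  M+6: 0.5220×0.23193856 = 0.121072
Scale to base peak (0.378958) = 100: 33.9 : 100.0 : 98.0 : 31.9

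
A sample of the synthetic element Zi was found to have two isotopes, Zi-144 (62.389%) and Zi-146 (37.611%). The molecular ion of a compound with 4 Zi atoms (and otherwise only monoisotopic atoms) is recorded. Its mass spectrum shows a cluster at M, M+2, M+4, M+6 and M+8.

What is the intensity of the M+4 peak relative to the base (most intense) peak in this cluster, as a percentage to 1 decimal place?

90.4%

Binomial terms of (0.62389 + 0.37611)^4: M 0.1515, M+2 0.3653, M+4 0.3304, M+6 0.1328, M+8 0.0200 → M+2 is the base peak.
P(M+2) = C(4,1) × 0.62389^3 × 0.37611^1 = 4 × 0.24284215 × 0.37611 = 0.365341 (base)
P(M+4) = C(4,2) × 0.62389^2 × 0.37611^2 = 6 × 0.38923873 × 0.14145873 = 0.330367
Relative intensity = 0.330367 / 0.365341 × 100 = 90.4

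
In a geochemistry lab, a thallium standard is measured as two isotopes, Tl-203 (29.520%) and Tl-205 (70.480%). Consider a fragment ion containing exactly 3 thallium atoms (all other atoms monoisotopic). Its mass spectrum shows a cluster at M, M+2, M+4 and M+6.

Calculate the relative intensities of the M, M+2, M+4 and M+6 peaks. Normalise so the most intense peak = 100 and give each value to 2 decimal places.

5.85 : 41.88 : 100.00 : 79.58

Expanding (0.29520 + 0.70480)^3:
P(M) = 0.29520^3 = 0.025725
P(M+2) = 3 × 0.29520^2 × 0.70480^1 = 0.184255
P(M+4) = 3 × 0.29520^1 × 0.70480^2 = 0.439916
P(M+6) = 0.70480^3 = 0.350104
The M+4 peak is largest (0.439916); scaling to 100 gives 5.85 : 41.88 : 100.00 : 79.58.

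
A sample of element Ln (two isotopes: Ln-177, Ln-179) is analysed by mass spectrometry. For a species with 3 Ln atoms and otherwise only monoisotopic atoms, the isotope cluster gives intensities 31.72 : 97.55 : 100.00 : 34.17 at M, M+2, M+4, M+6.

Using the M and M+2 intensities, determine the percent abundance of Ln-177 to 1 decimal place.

49.4%

If p is the fraction of Ln that is Ln-177, then I(M+2)/I(M) = [C(3,1)·p^2·(1−p)] / p^3 = 3·(1−p)/p = 97.55/31.72 = 3.0753
(1−p)/p = 3.0753/3 = 1.0251  ⇒  p = 1/(1 + 1.0251) = 0.4938
Ln-177: 49.4%, Ln-179: 50.6%.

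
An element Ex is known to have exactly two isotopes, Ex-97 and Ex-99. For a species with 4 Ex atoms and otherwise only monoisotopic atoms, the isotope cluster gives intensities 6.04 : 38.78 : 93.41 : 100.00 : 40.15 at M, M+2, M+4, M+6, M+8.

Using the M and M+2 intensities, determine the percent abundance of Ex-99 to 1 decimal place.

If p is the fraction of Ex that is Ex-97, then I(M+2)/I(M) = [C(4,1)·p^3·(1−p)] / p^4 = 4·(1−p)/p = 38.78/6.04 = 6.4205
(1−p)/p = 6.4205/4 = 1.6051  ⇒  p = 1/(1 + 1.6051) = 0.3839
Ex-97: 38.4%, Ex-99: 61.6%.

61.6%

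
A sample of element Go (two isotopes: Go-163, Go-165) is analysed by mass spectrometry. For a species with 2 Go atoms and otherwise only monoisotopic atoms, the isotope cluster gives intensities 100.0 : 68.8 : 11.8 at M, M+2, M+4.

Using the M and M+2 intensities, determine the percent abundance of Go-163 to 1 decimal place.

74.4%

Write p for the Go-163 fraction. I(M+2)/I(M) = [C(2,1)·p^1·(1−p)] / p^2 = 2·(1−p)/p = 68.8/100.0 = 0.6880
(1−p)/p = 0.6880/2 = 0.3440  ⇒  p = 1/(1 + 0.3440) = 0.7440
Go-163: 74.4%, Go-165: 25.6%.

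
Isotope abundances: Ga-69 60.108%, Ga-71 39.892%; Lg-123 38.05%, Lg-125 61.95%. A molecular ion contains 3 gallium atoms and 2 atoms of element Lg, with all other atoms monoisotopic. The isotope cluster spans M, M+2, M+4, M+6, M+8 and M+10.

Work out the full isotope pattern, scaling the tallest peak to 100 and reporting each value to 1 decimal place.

Gallium pattern (n=3): 0.2171685 : 0.432386 : 0.2869625 : 0.063483
Element Lg pattern (n=2): 0.14478025 : 0.4714395 : 0.38378025
Convolve the two distributions (both contribute in 2-u steps):
  M: 0.2171685×0.14478025 = 0.031442
  M+2: 0.2171685×0.4714395 + 0.432386×0.14478025 = 0.164983
  M+4: 0.2171685×0.38378025 + 0.432386×0.4714395 + 0.2869625×0.14478025 = 0.328735
  M+6: 0.432386×0.38378025 + 0.2869625×0.4714395 + 0.063483×0.14478025 = 0.310418
  M+8: 0.2869625×0.38378025 + 0.063483×0.4714395 = 0.140059
  M+10: 0.063483×0.38378025 = 0.024364
Scale to base peak (0.328735) = 100: 9.6 : 50.2 : 100.0 : 94.4 : 42.6 : 7.4

9.6 : 50.2 : 100.0 : 94.4 : 42.6 : 7.4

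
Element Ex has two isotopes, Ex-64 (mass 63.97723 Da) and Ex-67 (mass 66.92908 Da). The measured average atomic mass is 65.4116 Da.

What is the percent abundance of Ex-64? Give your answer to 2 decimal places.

51.41%

Let x be the fractional abundance of Ex-64; then Ex-67 has abundance 1 − x.
63.97723·x + 66.92908·(1 − x) = 65.4116
(63.97723 − 66.92908)·x = 65.4116 − 66.92908
x = -1.51748 / -2.95185 = 0.51408 → 51.41% Ex-64, 48.59% Ex-67.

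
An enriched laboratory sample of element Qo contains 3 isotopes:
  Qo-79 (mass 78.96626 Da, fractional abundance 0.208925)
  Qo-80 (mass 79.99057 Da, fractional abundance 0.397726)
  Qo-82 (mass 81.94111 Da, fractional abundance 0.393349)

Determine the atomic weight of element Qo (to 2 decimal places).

80.54 Da

The abundance-weighted mean is 0.208925 × 78.96626 + 0.397726 × 79.99057 + 0.393349 × 81.94111
= 16.498026 + 31.814329 + 32.231454 = 80.543809 Da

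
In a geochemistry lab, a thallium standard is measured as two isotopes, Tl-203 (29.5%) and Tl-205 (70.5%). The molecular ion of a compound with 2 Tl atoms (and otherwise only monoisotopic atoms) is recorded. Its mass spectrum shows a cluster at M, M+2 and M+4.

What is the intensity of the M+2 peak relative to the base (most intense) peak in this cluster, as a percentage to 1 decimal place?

Binomial terms of (0.295 + 0.705)^2: M 0.0870, M+2 0.4160, M+4 0.4970 → M+4 is the base peak.
P(M+4) = C(2,2) × 0.295^0 × 0.705^2 = 1 × 1.0000 × 0.497025 = 0.497025 (base)
P(M+2) = C(2,1) × 0.295^1 × 0.705^1 = 2 × 0.2950 × 0.7050 = 0.415950
Relative intensity = 0.415950 / 0.497025 × 100 = 83.7

83.7%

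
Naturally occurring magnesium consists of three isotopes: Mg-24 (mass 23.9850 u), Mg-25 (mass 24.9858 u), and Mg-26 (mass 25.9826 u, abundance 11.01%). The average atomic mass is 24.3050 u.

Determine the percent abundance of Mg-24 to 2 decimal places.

Let x and y be the fractions of Mg-24 and Mg-25. Then x + y = 1 − 0.1101 = 0.8899 and 23.9850x + 24.9858y = 24.3050 − 0.1101×25.9826 = 21.44431574.
Substituting: 23.9850x + 24.9858(0.8899 − x) = 21.44431574
(23.9850 − 24.9858)x = -0.79054768  ⇒  x = 0.78992, y = 0.09998
Mg-24: 78.99%, Mg-25: 10.00%.

78.99%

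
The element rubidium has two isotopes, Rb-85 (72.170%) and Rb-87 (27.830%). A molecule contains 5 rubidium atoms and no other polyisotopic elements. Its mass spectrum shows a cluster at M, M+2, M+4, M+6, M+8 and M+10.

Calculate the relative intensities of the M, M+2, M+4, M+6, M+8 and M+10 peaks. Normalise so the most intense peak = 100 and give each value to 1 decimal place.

51.9 : 100.0 : 77.1 : 29.7 : 5.7 : 0.4

Each Rb atom is independently Rb-85 (p = 0.72170) or Rb-87 (q = 0.27830); the cluster is the binomial expansion (p + q)^5.
P(M) = 0.72170^5 = 0.195787
P(M+2) = 5 × 0.72170^4 × 0.27830^1 = 0.377494
P(M+4) = 10 × 0.72170^3 × 0.27830^2 = 0.291136
P(M+6) = 10 × 0.72170^2 × 0.27830^3 = 0.112267
P(M+8) = 5 × 0.72170^1 × 0.27830^4 = 0.021646
P(M+10) = 0.27830^5 = 0.001669
The M+2 peak is largest (0.377494); scaling to 100 gives 51.9 : 100.0 : 77.1 : 29.7 : 5.7 : 0.4.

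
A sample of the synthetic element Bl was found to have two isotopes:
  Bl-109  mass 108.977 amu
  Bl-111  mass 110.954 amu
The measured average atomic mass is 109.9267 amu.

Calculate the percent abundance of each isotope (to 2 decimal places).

Writing the weighted mean with unknown fraction x of Bl-109:
108.977·x + 110.954·(1 − x) = 109.9267
(108.977 − 110.954)·x = 109.9267 − 110.954
x = -1.0273 / -1.977 = 0.51963 → 51.96% Bl-109, 48.04% Bl-111.

Bl-109: 51.96%, Bl-111: 48.04%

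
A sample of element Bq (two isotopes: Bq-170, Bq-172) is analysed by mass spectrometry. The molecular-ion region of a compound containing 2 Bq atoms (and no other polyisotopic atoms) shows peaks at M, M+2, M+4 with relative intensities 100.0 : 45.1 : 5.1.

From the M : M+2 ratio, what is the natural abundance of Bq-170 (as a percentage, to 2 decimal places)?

81.60%

Write p for the Bq-170 fraction. I(M+2)/I(M) = [C(2,1)·p^1·(1−p)] / p^2 = 2·(1−p)/p = 45.1/100.0 = 0.4510
(1−p)/p = 0.4510/2 = 0.2255  ⇒  p = 1/(1 + 0.2255) = 0.8160
Bq-170: 81.60%, Bq-172: 18.40%.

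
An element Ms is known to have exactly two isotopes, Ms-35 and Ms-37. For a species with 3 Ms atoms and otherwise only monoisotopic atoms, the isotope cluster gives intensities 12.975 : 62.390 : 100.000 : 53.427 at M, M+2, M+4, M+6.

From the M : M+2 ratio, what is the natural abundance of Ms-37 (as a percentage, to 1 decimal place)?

If p is the fraction of Ms that is Ms-35, then I(M+2)/I(M) = [C(3,1)·p^2·(1−p)] / p^3 = 3·(1−p)/p = 62.390/12.975 = 4.8085
(1−p)/p = 4.8085/3 = 1.6028  ⇒  p = 1/(1 + 1.6028) = 0.3842
Ms-35: 38.4%, Ms-37: 61.6%.

61.6%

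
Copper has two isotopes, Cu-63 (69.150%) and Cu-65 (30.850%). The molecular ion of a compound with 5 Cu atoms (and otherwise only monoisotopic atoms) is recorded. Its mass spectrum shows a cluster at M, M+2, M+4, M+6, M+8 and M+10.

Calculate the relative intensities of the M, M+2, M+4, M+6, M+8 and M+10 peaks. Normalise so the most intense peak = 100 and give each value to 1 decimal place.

44.8 : 100.0 : 89.2 : 39.8 : 8.9 : 0.8

Each Cu atom is independently Cu-63 (p = 0.69150) or Cu-65 (q = 0.30850); the cluster is the binomial expansion (p + q)^5.
P(M) = 0.69150^5 = 0.158111
P(M+2) = 5 × 0.69150^4 × 0.30850^1 = 0.352691
P(M+4) = 10 × 0.69150^3 × 0.30850^2 = 0.314693
P(M+6) = 10 × 0.69150^2 × 0.30850^3 = 0.140394
P(M+8) = 5 × 0.69150^1 × 0.30850^4 = 0.031317
P(M+10) = 0.30850^5 = 0.002794
The M+2 peak is largest (0.352691); scaling to 100 gives 44.8 : 100.0 : 89.2 : 39.8 : 8.9 : 0.8.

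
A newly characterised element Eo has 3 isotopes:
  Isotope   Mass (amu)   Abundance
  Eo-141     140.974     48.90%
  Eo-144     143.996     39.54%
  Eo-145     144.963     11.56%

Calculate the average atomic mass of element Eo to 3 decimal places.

142.630 amu

Ar = Σ fᵢ·mᵢ = 0.4890 × 140.974 + 0.3954 × 143.996 + 0.1156 × 144.963
= 68.9363 + 56.9360 + 16.7577 = 142.6300 amu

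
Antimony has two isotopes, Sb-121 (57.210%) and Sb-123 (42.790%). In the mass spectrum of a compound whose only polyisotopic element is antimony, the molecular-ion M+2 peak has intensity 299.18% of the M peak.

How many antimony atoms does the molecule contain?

For n independent Sb atoms, I(M+2)/I(M) = n · (abundance Sb-123) / (abundance Sb-121) = n · 0.42790/0.57210.
n = 2.9918 × 0.57210/0.42790 = 4.00 ≈ 4

4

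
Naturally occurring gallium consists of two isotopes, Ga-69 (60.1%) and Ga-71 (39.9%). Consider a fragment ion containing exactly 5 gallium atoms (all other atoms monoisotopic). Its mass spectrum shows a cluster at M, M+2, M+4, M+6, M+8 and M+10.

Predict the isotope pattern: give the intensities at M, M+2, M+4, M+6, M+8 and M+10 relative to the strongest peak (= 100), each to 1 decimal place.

22.7 : 75.3 : 100.0 : 66.4 : 22.0 : 2.9

Each Ga atom is independently Ga-69 (p = 0.601) or Ga-71 (q = 0.399); the cluster is the binomial expansion (p + q)^5.
P(M) = 0.601^5 = 0.078410
P(M+2) = 5 × 0.601^4 × 0.399^1 = 0.260280
P(M+4) = 10 × 0.601^3 × 0.399^2 = 0.345596
P(M+6) = 10 × 0.601^2 × 0.399^3 = 0.229439
P(M+8) = 5 × 0.601^1 × 0.399^4 = 0.076162
P(M+10) = 0.399^5 = 0.010113
The M+4 peak is largest (0.345596); scaling to 100 gives 22.7 : 75.3 : 100.0 : 66.4 : 22.0 : 2.9.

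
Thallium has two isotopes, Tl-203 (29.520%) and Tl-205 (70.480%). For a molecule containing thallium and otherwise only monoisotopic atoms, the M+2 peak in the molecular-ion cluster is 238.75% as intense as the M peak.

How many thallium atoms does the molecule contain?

1

With n Tl atoms, P(M+2)/P(M) = C(n,1)·p^(n−1)q / p^n = n·q/p = n · 0.70480/0.29520.
n = 2.3875 × 0.29520/0.70480 = 1.00 ≈ 1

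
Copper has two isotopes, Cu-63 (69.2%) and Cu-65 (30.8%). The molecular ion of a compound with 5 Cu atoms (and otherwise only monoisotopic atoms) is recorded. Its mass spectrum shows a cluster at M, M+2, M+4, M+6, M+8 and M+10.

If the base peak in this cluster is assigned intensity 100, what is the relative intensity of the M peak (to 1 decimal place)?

44.9

Term probabilities: M 0.1587, M+2 0.3531, M+4 0.3144, M+6 0.1399, M+8 0.0311, M+10 0.0028. Base peak = M+2.
P(M+2) = C(5,1) × 0.692^4 × 0.308^1 = 5 × 0.22931073 × 0.3080 = 0.353139 (base)
P(M) = C(5,0) × 0.692^5 × 0.308^0 = 1 × 0.15868303 × 1.0000 = 0.158683
Relative intensity = 0.158683 / 0.353139 × 100 = 44.9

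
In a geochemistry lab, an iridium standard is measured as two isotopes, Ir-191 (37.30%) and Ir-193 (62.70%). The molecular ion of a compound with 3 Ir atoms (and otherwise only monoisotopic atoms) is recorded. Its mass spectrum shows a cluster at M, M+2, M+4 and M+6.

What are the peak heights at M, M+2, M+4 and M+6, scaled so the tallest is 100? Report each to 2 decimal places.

11.80 : 59.49 : 100.00 : 56.03

The 3 Ir atoms are independent, so intensities follow the terms of (0.3730 + 0.6270)^3.
P(M) = 0.3730^3 = 0.051895
P(M+2) = 3 × 0.3730^2 × 0.6270^1 = 0.261702
P(M+4) = 3 × 0.3730^1 × 0.6270^2 = 0.439911
P(M+6) = 0.6270^3 = 0.246492
The M+4 peak is largest (0.439911); scaling to 100 gives 11.80 : 59.49 : 100.00 : 56.03.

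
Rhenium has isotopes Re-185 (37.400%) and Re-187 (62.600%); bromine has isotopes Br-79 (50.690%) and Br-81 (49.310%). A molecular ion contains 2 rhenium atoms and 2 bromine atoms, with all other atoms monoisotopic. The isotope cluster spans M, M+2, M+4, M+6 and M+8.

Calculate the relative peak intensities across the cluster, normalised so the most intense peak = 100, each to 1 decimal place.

9.7 : 51.6 : 100.0 : 84.0 : 25.8

Rhenium pattern (n=2): 0.139876 : 0.468248 : 0.391876
Bromine pattern (n=2): 0.25694761 : 0.49990478 : 0.24314761
Convolve the two distributions (both contribute in 2-u steps):
  M: 0.139876×0.25694761 = 0.035941
  M+2: 0.139876×0.49990478 + 0.468248×0.25694761 = 0.190240
  M+4: 0.139876×0.24314761 + 0.468248×0.49990478 + 0.391876×0.25694761 = 0.368782
  M+6: 0.468248×0.24314761 + 0.391876×0.49990478 = 0.309754
  M+8: 0.391876×0.24314761 = 0.095284
Scale to base peak (0.368782) = 100: 9.7 : 51.6 : 100.0 : 84.0 : 25.8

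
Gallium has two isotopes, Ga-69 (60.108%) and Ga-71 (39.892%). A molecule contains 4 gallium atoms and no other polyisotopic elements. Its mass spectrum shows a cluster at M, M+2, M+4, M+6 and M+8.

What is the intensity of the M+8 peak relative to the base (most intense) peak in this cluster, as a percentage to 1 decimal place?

(0.60108 + 0.39892)^4 gives M 0.1305, M+2 0.3465, M+4 0.3450, M+6 0.1526, M+8 0.0253; the largest is M+2.
P(M+2) = C(4,1) × 0.60108^3 × 0.39892^1 = 4 × 0.2171685 × 0.39892 = 0.346531 (base)
P(M+8) = C(4,4) × 0.60108^0 × 0.39892^4 = 1 × 1.0000 × 0.02532464 = 0.025325
Relative intensity = 0.025325 / 0.346531 × 100 = 7.3

7.3%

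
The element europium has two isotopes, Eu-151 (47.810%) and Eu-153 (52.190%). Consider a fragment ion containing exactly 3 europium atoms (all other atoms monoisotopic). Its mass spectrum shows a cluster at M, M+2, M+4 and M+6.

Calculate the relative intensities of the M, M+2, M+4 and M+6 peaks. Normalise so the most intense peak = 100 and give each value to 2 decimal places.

Expanding (0.47810 + 0.52190)^3:
P(M) = 0.47810^3 = 0.109284
P(M+2) = 3 × 0.47810^2 × 0.52190^1 = 0.357887
P(M+4) = 3 × 0.47810^1 × 0.52190^2 = 0.390674
P(M+6) = 0.52190^3 = 0.142155
The M+4 peak is largest (0.390674); scaling to 100 gives 27.97 : 91.61 : 100.00 : 36.39.

27.97 : 91.61 : 100.00 : 36.39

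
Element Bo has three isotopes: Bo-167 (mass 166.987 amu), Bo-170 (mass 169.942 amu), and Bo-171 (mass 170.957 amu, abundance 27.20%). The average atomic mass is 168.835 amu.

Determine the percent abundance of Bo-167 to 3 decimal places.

Let x and y be the fractions of Bo-167 and Bo-170. Then x + y = 1 − 0.2720 = 0.7280 and 166.987x + 169.942y = 168.835 − 0.2720×170.957 = 122.334696.
Substituting: 166.987x + 169.942(0.7280 − x) = 122.334696
(166.987 − 169.942)x = -1.38308  ⇒  x = 0.46805, y = 0.25995
Bo-167: 46.805%, Bo-170: 25.995%.

46.805%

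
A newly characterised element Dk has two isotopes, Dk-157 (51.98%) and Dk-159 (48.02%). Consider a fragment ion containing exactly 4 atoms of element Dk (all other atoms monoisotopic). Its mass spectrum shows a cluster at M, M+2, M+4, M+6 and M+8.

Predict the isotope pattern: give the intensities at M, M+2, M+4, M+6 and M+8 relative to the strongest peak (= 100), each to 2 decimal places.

Expanding (0.5198 + 0.4802)^4:
P(M) = 0.5198^4 = 0.073004
P(M+2) = 4 × 0.5198^3 × 0.4802^1 = 0.269768
P(M+4) = 6 × 0.5198^2 × 0.4802^2 = 0.373825
P(M+6) = 4 × 0.5198^1 × 0.4802^3 = 0.230230
P(M+8) = 0.4802^4 = 0.053173
The M+4 peak is largest (0.373825); scaling to 100 gives 19.53 : 72.16 : 100.00 : 61.59 : 14.22.

19.53 : 72.16 : 100.00 : 61.59 : 14.22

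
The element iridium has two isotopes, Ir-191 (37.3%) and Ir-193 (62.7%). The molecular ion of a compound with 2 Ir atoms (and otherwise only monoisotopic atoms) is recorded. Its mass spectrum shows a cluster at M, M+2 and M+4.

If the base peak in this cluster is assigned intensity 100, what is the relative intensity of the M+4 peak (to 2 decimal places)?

84.05

Term probabilities: M 0.1391, M+2 0.4677, M+4 0.3931. Base peak = M+2.
P(M+2) = C(2,1) × 0.373^1 × 0.627^1 = 2 × 0.3730 × 0.6270 = 0.467742 (base)
P(M+4) = C(2,2) × 0.373^0 × 0.627^2 = 1 × 1.0000 × 0.393129 = 0.393129
Relative intensity = 0.393129 / 0.467742 × 100 = 84.05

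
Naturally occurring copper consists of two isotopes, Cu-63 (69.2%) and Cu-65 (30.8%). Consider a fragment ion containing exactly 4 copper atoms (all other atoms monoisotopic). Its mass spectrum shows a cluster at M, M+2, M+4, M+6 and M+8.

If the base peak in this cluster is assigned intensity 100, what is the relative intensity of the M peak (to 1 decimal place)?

Term probabilities: M 0.2293, M+2 0.4083, M+4 0.2726, M+6 0.0809, M+8 0.0090. Base peak = M+2.
P(M+2) = C(4,1) × 0.692^3 × 0.308^1 = 4 × 0.33137389 × 0.3080 = 0.408253 (base)
P(M) = C(4,0) × 0.692^4 × 0.308^0 = 1 × 0.22931073 × 1.0000 = 0.229311
Relative intensity = 0.229311 / 0.408253 × 100 = 56.2

56.2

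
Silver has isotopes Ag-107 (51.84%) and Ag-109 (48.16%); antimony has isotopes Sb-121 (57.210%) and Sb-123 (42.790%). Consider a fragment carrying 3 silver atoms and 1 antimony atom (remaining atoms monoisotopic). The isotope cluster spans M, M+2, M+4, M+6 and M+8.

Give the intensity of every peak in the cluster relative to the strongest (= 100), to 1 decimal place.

Silver pattern (n=3): 0.13931407 : 0.38827347 : 0.36071085 : 0.11170161
Antimony pattern (n=1): 0.5721 : 0.4279
Convolve the two distributions (both contribute in 2-u steps):
  M: 0.13931407×0.5721 = 0.079702
  M+2: 0.13931407×0.4279 + 0.38827347×0.5721 = 0.281744
  M+4: 0.38827347×0.4279 + 0.36071085×0.5721 = 0.372505
  M+6: 0.36071085×0.4279 + 0.11170161×0.5721 = 0.218253
  M+8: 0.11170161×0.4279 = 0.047797
Scale to base peak (0.372505) = 100: 21.4 : 75.6 : 100.0 : 58.6 : 12.8

21.4 : 75.6 : 100.0 : 58.6 : 12.8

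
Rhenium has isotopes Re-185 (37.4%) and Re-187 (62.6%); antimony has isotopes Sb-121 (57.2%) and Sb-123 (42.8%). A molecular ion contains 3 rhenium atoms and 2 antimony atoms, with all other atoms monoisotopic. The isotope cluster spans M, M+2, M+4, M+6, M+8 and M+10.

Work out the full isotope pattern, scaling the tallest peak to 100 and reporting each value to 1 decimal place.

Rhenium pattern (n=3): 0.05231362 : 0.26268713 : 0.43968487 : 0.24531438
Antimony pattern (n=2): 0.327184 : 0.489632 : 0.183184
Convolve the two distributions (both contribute in 2-u steps):
  M: 0.05231362×0.327184 = 0.017116
  M+2: 0.05231362×0.489632 + 0.26268713×0.327184 = 0.111561
  M+4: 0.05231362×0.183184 + 0.26268713×0.489632 + 0.43968487×0.327184 = 0.282061
  M+6: 0.26268713×0.183184 + 0.43968487×0.489632 + 0.24531438×0.327184 = 0.343667
  M+8: 0.43968487×0.183184 + 0.24531438×0.489632 = 0.200657
  M+10: 0.24531438×0.183184 = 0.044938
Scale to base peak (0.343667) = 100: 5.0 : 32.5 : 82.1 : 100.0 : 58.4 : 13.1

5.0 : 32.5 : 82.1 : 100.0 : 58.4 : 13.1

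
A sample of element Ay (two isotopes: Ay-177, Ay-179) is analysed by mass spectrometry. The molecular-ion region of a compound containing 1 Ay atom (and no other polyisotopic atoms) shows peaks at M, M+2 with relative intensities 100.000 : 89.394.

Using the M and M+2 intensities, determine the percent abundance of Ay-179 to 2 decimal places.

47.20%

Let p = fractional abundance of Ay-177. I(M+2)/I(M) = [C(1,1)·p^0·(1−p)] / p^1 = 1·(1−p)/p = 89.394/100.000 = 0.8939
(1−p)/p = 0.8939/1 = 0.8939  ⇒  p = 1/(1 + 0.8939) = 0.5280
Ay-177: 52.80%, Ay-179: 47.20%.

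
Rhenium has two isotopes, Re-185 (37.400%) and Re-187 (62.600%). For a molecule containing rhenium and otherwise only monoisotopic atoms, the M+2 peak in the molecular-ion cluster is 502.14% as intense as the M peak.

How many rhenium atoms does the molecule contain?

3

The M+2/M ratio from n Re atoms is n · q/p = n · 0.62600/0.37400.
n = 5.0214 × 0.37400/0.62600 = 3.00 ≈ 3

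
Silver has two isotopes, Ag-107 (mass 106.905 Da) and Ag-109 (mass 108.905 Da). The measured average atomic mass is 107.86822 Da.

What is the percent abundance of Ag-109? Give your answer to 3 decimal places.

Let x be the fractional abundance of Ag-107; then Ag-109 has abundance 1 − x.
106.905·x + 108.905·(1 − x) = 107.86822
(106.905 − 108.905)·x = 107.86822 − 108.905
x = -1.03678 / -2.000 = 0.51839 → 51.839% Ag-107, 48.161% Ag-109.

48.161%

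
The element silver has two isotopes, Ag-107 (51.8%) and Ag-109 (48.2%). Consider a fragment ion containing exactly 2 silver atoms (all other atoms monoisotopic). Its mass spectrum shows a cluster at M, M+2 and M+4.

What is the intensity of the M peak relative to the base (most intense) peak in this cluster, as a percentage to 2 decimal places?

(0.518 + 0.482)^2 gives M 0.2683, M+2 0.4994, M+4 0.2323; the largest is M+2.
P(M+2) = C(2,1) × 0.518^1 × 0.482^1 = 2 × 0.5180 × 0.4820 = 0.499352 (base)
P(M) = C(2,0) × 0.518^2 × 0.482^0 = 1 × 0.268324 × 1.0000 = 0.268324
Relative intensity = 0.268324 / 0.499352 × 100 = 53.73

53.73%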